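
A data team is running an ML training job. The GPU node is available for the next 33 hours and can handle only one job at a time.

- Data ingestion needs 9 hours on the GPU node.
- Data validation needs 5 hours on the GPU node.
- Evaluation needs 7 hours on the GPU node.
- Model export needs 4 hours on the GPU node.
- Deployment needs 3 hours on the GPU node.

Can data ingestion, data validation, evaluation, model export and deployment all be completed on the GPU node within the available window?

Yes

Running back to back, the jobs need 9 + 5 + 7 + 4 + 3 = 28 hours on the GPU node.
Since 28 ≤ 33, they fit within the window.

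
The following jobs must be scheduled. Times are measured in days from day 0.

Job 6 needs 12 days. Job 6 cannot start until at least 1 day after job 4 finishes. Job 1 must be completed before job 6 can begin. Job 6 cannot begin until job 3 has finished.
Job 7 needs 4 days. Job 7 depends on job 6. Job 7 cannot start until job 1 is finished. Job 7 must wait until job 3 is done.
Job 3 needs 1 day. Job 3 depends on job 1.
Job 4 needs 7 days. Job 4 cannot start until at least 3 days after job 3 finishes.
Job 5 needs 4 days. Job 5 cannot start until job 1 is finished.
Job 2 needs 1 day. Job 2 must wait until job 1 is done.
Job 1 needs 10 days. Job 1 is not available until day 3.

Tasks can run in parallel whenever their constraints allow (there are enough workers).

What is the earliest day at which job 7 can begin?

37

Job 1 cannot begin until its own release at day 3. It runs from day 3 to 3 + 10 = day 13.
After job 1 (finishes day 13), job 3 can start at day 13 and finishes at day 14.
Job 4 waits on job 3 (finishes day 14, plus 3-day gap → day 17), so it starts at day 17 and finishes at 17 + 7 = day 24.
Job 6 has to wait for job 4 (finishes day 24, plus 1-day gap → day 25); job 1 (finishes day 13); job 3 (finishes day 14). The latest of these is day 25, so job 6 runs day 25 to 25 + 12 = day 37.
Job 7 waits on job 6 (finishes day 37); job 1 (finishes day 13); job 3 (finishes day 14). The latest of these is day 37, which is the earliest job 7 can start.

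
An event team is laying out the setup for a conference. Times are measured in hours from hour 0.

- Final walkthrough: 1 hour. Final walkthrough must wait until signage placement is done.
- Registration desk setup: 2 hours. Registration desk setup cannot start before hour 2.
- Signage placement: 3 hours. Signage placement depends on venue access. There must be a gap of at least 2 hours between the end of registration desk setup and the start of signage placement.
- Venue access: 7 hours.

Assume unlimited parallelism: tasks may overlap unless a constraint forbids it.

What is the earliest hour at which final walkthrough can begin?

10

After its own release at hour 2, registration desk setup can start at hour 2 and finishes at hour 4.
Venue access has no prerequisites, so it starts at hour 0 and finishes at hour 7.
Signage placement has to wait for venue access (finishes hour 7); registration desk setup (finishes hour 4, plus 2-hour gap → hour 6). The latest of these is hour 7, so signage placement runs hour 7 to 7 + 3 = hour 10.
Final walkthrough waits on signage placement (finishes hour 10), so the earliest it can start is hour 10.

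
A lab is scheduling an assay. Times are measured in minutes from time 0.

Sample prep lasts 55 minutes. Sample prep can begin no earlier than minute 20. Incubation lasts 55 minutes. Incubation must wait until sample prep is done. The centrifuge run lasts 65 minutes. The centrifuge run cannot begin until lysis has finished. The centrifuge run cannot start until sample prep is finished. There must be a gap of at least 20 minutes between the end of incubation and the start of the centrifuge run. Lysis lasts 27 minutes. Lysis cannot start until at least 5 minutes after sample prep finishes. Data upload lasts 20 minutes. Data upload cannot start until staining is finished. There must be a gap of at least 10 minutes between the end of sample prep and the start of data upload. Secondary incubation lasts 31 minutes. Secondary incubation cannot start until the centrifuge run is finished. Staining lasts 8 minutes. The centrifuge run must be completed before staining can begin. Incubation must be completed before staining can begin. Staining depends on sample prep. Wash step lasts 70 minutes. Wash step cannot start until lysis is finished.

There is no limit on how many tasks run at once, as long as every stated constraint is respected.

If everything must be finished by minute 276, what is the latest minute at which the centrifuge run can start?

Nothing follows data upload; the deadline of minute 276 is its only limit. It must start by 276 − 20 = minute 256.
Since data upload (must start by minute 256) depends on it, staining must finish by minute 256. Backing off its 8-minute duration gives a latest start of minute 248.
Secondary incubation has no dependents, so it just needs to finish by minute 276. Starting by 276 − 31 = minute 245 achieves that.
For the centrifuge run: staining (must start by minute 248); secondary incubation (must start by minute 245). The most restrictive is minute 245; with a 65-minute duration, the centrifuge run must start by minute 180.

180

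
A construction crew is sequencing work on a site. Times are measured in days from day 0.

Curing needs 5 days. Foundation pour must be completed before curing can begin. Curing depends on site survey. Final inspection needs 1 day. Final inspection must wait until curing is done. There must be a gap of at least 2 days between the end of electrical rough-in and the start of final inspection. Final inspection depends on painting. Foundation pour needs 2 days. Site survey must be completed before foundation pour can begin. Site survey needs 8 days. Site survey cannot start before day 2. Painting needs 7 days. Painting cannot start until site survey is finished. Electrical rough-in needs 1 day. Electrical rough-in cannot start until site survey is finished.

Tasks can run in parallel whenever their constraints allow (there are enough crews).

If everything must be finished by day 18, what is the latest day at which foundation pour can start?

10

Final inspection must finish by day 18; it takes 1 day, so it must start by 18 − 1 = day 17.
Curing must finish before final inspection (must start by day 17). With a 5-day duration, curing must start by 17 − 5 = day 12.
Foundation pour must finish before curing (must start by day 12). With a 2-day duration, foundation pour must start by 12 − 2 = day 10.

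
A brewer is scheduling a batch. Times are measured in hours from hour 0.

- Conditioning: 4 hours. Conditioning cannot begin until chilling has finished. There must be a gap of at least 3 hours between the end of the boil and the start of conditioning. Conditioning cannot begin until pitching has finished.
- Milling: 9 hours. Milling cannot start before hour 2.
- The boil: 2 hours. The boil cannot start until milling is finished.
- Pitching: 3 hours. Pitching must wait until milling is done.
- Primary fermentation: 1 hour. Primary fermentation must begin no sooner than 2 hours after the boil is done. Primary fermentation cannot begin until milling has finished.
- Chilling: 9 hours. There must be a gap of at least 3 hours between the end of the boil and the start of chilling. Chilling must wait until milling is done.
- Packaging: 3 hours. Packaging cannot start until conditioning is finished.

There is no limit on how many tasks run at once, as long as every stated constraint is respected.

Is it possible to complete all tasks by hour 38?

After its own release at hour 2, milling can start at hour 2 and finishes at hour 11.
Pitching waits on milling (finishes hour 11), so it starts at hour 11 and finishes at 11 + 3 = hour 14.
The boil waits on milling (finishes hour 11), so it starts at hour 11 and finishes at 11 + 2 = hour 13.
Primary fermentation has to wait for the boil (finishes hour 13, plus 2-hour gap → hour 15); milling (finishes hour 11). The latest of these is hour 15, so primary fermentation runs hour 15 to 15 + 1 = hour 16.
Chilling needs all of the boil (finishes hour 13, plus 3-hour gap → hour 16); milling (finishes hour 11). That puts its earliest start at hour 16; it finishes at 16 + 9 = hour 25.
For conditioning: chilling (finishes hour 25); the boil (finishes hour 13, plus 3-hour gap → hour 16); pitching (finishes hour 14). Taking the maximum gives a start of hour 25, and it finishes at 25 + 4 = hour 29.
After conditioning (finishes hour 29), packaging can start at hour 29 and finishes at hour 32.
Every task is finished by hour 32, which is no later than the deadline of 38, so the schedule is feasible.

Yes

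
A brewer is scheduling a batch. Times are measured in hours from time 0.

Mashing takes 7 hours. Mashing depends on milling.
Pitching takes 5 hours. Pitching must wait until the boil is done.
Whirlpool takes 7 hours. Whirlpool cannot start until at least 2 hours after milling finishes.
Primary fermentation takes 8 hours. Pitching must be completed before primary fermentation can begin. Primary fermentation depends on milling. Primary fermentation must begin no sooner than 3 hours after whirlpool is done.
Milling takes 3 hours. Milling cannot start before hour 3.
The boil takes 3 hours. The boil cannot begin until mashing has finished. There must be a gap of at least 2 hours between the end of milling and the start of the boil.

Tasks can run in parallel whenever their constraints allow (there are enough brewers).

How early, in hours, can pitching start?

16

Milling waits on its own release at hour 3, so it starts at hour 3 and finishes at 3 + 3 = hour 6.
Mashing waits on milling (finishes hour 6), so it starts at hour 6 and finishes at 6 + 7 = hour 13.
For the boil: mashing (finishes hour 13); milling (finishes hour 6, plus 2-hour gap → hour 8). Taking the maximum gives a start of hour 13, and it finishes at 13 + 3 = hour 16.
Pitching waits on the boil (finishes hour 16), so the earliest it can start is hour 16.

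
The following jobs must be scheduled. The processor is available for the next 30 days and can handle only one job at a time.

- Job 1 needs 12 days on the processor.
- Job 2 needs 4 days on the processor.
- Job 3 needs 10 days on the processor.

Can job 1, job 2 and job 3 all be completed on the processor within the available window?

Running back to back, the jobs need 12 + 4 + 10 = 26 days on the processor.
Since 26 ≤ 30, they fit within the window.

Yes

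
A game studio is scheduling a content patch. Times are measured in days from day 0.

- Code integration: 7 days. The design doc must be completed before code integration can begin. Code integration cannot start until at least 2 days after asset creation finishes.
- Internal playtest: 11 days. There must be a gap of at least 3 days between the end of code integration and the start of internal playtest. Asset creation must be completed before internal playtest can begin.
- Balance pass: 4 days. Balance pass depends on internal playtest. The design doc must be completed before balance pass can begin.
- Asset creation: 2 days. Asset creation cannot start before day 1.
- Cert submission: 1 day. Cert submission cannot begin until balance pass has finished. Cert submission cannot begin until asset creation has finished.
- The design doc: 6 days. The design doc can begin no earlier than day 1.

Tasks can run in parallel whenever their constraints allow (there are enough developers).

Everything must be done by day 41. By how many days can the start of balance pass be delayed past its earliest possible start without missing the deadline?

8

After its own release at day 1, asset creation can start at day 1 and finishes at day 3.
The design doc waits on its own release at day 1, so it starts at day 1 and finishes at 1 + 6 = day 7.
Code integration needs all of the design doc (finishes day 7); asset creation (finishes day 3, plus 2-day gap → day 5). That puts its earliest start at day 7; it finishes at 7 + 7 = day 14.
Internal playtest has to wait for code integration (finishes day 14, plus 3-day gap → day 17); asset creation (finishes day 3). The latest of these is day 17, so internal playtest runs day 17 to 17 + 11 = day 28.
For balance pass: internal playtest (finishes day 28); the design doc (finishes day 7). Taking the maximum gives a start of day 28, and it finishes at 28 + 4 = day 32.

Working backward from the deadline:
Nothing follows cert submission; the deadline of day 41 is its only limit. It must start by 41 − 1 = day 40.
Balance pass must finish before cert submission (must start by day 40). With a 4-day duration, balance pass must start by 40 − 4 = day 36.
So balance pass can start as early as day 28 and as late as day 36, giving 36 − 28 = 8 days of slack.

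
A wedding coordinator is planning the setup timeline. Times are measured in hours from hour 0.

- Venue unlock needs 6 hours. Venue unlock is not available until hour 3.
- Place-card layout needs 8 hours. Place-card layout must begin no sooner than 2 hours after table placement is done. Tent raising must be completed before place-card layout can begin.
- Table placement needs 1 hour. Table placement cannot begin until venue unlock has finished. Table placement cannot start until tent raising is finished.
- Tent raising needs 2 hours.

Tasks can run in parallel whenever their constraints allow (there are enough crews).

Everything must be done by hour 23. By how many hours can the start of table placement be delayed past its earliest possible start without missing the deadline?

3

Tent raising can start immediately at hour 0; it finishes at hour 2.
After its own release at hour 3, venue unlock can start at hour 3 and finishes at hour 9.
Table placement cannot start until venue unlock (finishes hour 9); tent raising (finishes hour 2). The controlling bound is hour 9, so table placement finishes at 9 + 1 = hour 10.

Working backward from the deadline:
Nothing follows place-card layout; the deadline of hour 23 is its only limit. It must start by 23 − 8 = hour 15.
Table placement has to be done before place-card layout (must start by hour 15, minus 2-hour gap → hour 13). That means finishing by hour 13, i.e. starting by 13 − 1 = hour 12.
So table placement can start as early as hour 9 and as late as hour 12, giving 12 − 9 = 3 hours of slack.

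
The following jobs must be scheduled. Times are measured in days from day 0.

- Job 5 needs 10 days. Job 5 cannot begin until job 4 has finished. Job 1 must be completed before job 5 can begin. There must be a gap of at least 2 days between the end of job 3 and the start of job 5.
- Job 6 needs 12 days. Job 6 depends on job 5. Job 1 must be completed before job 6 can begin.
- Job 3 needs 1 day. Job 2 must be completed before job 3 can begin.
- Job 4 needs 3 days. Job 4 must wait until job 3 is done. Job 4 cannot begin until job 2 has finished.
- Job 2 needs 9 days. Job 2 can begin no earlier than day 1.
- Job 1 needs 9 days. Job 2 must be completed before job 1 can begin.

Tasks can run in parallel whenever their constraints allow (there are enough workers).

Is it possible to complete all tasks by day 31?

After its own release at day 1, job 2 can start at day 1 and finishes at day 10.
After job 2 (finishes day 10), job 3 can start at day 10 and finishes at day 11.
Job 4 has to wait for job 3 (finishes day 11); job 2 (finishes day 10). The latest of these is day 11, so job 4 runs day 11 to 11 + 3 = day 14.
Job 1 cannot begin until job 2 (finishes day 10). It runs from day 10 to 10 + 9 = day 19.
For job 5: job 4 (finishes day 14); job 1 (finishes day 19); job 3 (finishes day 11, plus 2-day gap → day 13). Taking the maximum gives a start of day 19, and it finishes at 19 + 10 = day 29.
Job 6 has to wait for job 5 (finishes day 29); job 1 (finishes day 19). The latest of these is day 29, so job 6 runs day 29 to 29 + 12 = day 41.
The earliest everything can be done is day 41, which is after the deadline of 31, so it is not possible.

No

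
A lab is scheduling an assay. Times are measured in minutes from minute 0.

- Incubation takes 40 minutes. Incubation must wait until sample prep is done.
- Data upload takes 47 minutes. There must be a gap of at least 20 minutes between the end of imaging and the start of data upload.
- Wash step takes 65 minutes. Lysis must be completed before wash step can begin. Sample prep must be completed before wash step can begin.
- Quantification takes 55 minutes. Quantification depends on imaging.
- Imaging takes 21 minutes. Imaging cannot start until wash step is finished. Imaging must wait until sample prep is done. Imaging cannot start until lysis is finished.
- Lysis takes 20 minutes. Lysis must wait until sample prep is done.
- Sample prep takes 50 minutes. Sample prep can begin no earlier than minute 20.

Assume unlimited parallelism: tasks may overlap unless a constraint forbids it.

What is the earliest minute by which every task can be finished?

After its own release at minute 20, sample prep can start at minute 20 and finishes at minute 70.
After sample prep (finishes minute 70), incubation can start at minute 70 and finishes at minute 110.
Lysis cannot begin until sample prep (finishes minute 70). It runs from minute 70 to 70 + 20 = minute 90.
Wash step cannot start until lysis (finishes minute 90); sample prep (finishes minute 70). The controlling bound is minute 90, so wash step finishes at 90 + 65 = minute 155.
Imaging cannot start until wash step (finishes minute 155); sample prep (finishes minute 70); lysis (finishes minute 90). The controlling bound is minute 155, so imaging finishes at 155 + 21 = minute 176.
Data upload cannot begin until imaging (finishes minute 176, plus 20-minute gap → minute 196). It runs from minute 196 to 196 + 47 = minute 243.
Quantification cannot begin until imaging (finishes minute 176). It runs from minute 176 to 176 + 55 = minute 231.
All tasks are finished once the last one completes. Finish times: Sample prep at 70, Lysis at 90, Incubation at 110, Wash step at 155, Imaging at 176, Quantification at 231, Data upload at 243. The latest is minute 243.

243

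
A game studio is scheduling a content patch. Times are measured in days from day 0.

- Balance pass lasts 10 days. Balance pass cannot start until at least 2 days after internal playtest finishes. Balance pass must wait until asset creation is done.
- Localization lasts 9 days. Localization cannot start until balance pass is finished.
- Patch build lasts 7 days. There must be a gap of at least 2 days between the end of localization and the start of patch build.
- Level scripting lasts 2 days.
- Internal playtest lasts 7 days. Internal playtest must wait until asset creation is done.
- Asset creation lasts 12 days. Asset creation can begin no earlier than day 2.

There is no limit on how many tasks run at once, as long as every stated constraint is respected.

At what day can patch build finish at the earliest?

Asset creation waits on its own release at day 2, so it starts at day 2 and finishes at 2 + 12 = day 14.
Internal playtest cannot begin until asset creation (finishes day 14). It runs from day 14 to 14 + 7 = day 21.
Balance pass needs all of internal playtest (finishes day 21, plus 2-day gap → day 23); asset creation (finishes day 14). That puts its earliest start at day 23; it finishes at 23 + 10 = day 33.
Localization waits on balance pass (finishes day 33), so it starts at day 33 and finishes at 33 + 9 = day 42.
Patch build cannot begin until localization (finishes day 42, plus 2-day gap → day 44). It runs from day 44 to 44 + 7 = day 51.

51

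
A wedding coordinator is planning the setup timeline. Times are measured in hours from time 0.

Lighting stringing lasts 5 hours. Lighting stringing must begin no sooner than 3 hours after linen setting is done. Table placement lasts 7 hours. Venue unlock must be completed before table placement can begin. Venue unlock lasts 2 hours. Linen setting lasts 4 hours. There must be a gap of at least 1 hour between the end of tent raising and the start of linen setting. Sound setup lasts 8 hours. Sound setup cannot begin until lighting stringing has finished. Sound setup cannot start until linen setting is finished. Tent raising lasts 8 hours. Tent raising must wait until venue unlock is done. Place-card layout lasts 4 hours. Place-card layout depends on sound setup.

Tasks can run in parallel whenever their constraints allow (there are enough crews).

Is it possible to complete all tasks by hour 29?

Nothing blocks venue unlock, so it runs from hour 0 to hour 2.
After venue unlock (finishes hour 2), table placement can start at hour 2 and finishes at hour 9.
After venue unlock (finishes hour 2), tent raising can start at hour 2 and finishes at hour 10.
Linen setting waits on tent raising (finishes hour 10, plus 1-hour gap → hour 11), so it starts at hour 11 and finishes at 11 + 4 = hour 15.
Lighting stringing waits on linen setting (finishes hour 15, plus 3-hour gap → hour 18), so it starts at hour 18 and finishes at 18 + 5 = hour 23.
Sound setup needs all of lighting stringing (finishes hour 23); linen setting (finishes hour 15). That puts its earliest start at hour 23; it finishes at 23 + 8 = hour 31.
After sound setup (finishes hour 31), place-card layout can start at hour 31 and finishes at hour 35.
The earliest everything can be done is hour 35, which is after the deadline of 29, so it is not possible.

No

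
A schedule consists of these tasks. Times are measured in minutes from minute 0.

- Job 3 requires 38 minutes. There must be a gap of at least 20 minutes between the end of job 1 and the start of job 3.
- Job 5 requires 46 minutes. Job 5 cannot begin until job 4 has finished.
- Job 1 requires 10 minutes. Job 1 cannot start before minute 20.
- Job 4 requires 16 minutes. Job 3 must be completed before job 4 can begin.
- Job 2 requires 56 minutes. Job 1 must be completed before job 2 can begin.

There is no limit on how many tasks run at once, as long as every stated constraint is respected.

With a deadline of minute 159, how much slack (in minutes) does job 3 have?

9

Job 1 waits on its own release at minute 20, so it starts at minute 20 and finishes at 20 + 10 = minute 30.
Job 3 cannot begin until job 1 (finishes minute 30, plus 20-minute gap → minute 50). It runs from minute 50 to 50 + 38 = minute 88.

Working backward from the deadline:
To finish by minute 159, job 5 (duration 46) must start no later than minute 113.
Job 4 feeds into job 5 (must start by minute 113); so job 4 must finish by minute 113 and therefore start by minute 97.
Since job 4 (must start by minute 97) depends on it, job 3 must finish by minute 97. Backing off its 38-minute duration gives a latest start of minute 59.
So job 3 can start as early as minute 50 and as late as minute 59, giving 59 − 50 = 9 minutes of slack.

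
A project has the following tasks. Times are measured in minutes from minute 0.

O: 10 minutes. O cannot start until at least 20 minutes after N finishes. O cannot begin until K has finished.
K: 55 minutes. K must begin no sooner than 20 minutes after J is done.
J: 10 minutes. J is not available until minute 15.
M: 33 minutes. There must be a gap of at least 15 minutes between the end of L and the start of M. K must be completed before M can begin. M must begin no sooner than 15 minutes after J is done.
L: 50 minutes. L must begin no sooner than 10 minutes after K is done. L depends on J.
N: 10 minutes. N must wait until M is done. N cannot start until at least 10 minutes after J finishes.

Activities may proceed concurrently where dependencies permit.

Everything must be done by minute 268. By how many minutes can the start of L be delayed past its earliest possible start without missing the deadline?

20

J waits on its own release at minute 15, so it starts at minute 15 and finishes at 15 + 10 = minute 25.
After J (finishes minute 25, plus 20-minute gap → minute 45), K can start at minute 45 and finishes at minute 100.
For L: K (finishes minute 100, plus 10-minute gap → minute 110); J (finishes minute 25). Taking the maximum gives a start of minute 110, and it finishes at 110 + 50 = minute 160.

Working backward from the deadline:
Nothing follows O; the deadline of minute 268 is its only limit. It must start by 268 − 10 = minute 258.
N feeds into O (must start by minute 258, minus 20-minute gap → minute 238); so N must finish by minute 238 and therefore start by minute 228.
Since N (must start by minute 228) depends on it, M must finish by minute 228. Backing off its 33-minute duration gives a latest start of minute 195.
L must finish before M (must start by minute 195, minus 15-minute gap → minute 180). With a 50-minute duration, L must start by 180 − 50 = minute 130.
So L can start as early as minute 110 and as late as minute 130, giving 130 − 110 = 20 minutes of slack.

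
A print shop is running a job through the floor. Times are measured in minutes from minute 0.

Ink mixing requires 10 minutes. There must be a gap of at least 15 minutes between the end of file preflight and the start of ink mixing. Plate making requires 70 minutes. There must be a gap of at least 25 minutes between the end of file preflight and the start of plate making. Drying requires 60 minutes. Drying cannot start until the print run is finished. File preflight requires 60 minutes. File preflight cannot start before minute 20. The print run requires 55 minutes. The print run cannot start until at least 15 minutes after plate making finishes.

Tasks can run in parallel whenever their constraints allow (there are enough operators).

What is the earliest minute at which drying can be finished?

After its own release at minute 20, file preflight can start at minute 20 and finishes at minute 80.
Plate making waits on file preflight (finishes minute 80, plus 25-minute gap → minute 105), so it starts at minute 105 and finishes at 105 + 70 = minute 175.
The print run waits on plate making (finishes minute 175, plus 15-minute gap → minute 190), so it starts at minute 190 and finishes at 190 + 55 = minute 245.
After the print run (finishes minute 245), drying can start at minute 245 and finishes at minute 305.

305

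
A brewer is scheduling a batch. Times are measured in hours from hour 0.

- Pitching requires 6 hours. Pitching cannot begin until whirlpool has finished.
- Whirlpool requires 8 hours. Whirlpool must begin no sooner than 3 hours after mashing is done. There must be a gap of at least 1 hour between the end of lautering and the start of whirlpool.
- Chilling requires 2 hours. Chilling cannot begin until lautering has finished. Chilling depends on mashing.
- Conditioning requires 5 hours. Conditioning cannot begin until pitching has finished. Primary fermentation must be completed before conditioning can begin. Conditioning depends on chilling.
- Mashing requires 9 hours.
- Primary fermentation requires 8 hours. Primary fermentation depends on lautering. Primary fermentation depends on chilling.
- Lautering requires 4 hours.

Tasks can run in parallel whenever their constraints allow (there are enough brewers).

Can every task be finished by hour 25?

Nothing blocks lautering, so it runs from hour 0 to hour 4.
Mashing has no prerequisites, so it starts at hour 0 and finishes at hour 9.
For chilling: lautering (finishes hour 4); mashing (finishes hour 9). Taking the maximum gives a start of hour 9, and it finishes at 9 + 2 = hour 11.
Primary fermentation cannot start until lautering (finishes hour 4); chilling (finishes hour 11). The controlling bound is hour 11, so primary fermentation finishes at 11 + 8 = hour 19.
For whirlpool: mashing (finishes hour 9, plus 3-hour gap → hour 12); lautering (finishes hour 4, plus 1-hour gap → hour 5). Taking the maximum gives a start of hour 12, and it finishes at 12 + 8 = hour 20.
After whirlpool (finishes hour 20), pitching can start at hour 20 and finishes at hour 26.
Conditioning cannot start until pitching (finishes hour 26); primary fermentation (finishes hour 19); chilling (finishes hour 11). The controlling bound is hour 26, so conditioning finishes at 26 + 5 = hour 31.
The earliest everything can be done is hour 31, which is after the deadline of 25, so it is not possible.

No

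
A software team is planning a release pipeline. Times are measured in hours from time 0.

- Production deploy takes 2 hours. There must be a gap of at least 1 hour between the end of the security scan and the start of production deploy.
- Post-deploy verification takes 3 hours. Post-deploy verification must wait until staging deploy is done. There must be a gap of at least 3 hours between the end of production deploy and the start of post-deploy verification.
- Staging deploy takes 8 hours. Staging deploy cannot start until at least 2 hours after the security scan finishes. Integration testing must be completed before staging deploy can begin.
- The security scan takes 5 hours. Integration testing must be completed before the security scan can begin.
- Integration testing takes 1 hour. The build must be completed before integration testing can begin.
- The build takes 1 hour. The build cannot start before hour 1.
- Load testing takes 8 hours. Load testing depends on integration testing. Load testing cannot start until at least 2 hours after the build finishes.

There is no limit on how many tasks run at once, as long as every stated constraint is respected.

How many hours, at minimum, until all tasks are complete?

21

The build waits on its own release at hour 1, so it starts at hour 1 and finishes at 1 + 1 = hour 2.
Integration testing cannot begin until the build (finishes hour 2). It runs from hour 2 to 2 + 1 = hour 3.
Load testing has to wait for integration testing (finishes hour 3); the build (finishes hour 2, plus 2-hour gap → hour 4). The latest of these is hour 4, so load testing runs hour 4 to 4 + 8 = hour 12.
The security scan waits on integration testing (finishes hour 3), so it starts at hour 3 and finishes at 3 + 5 = hour 8.
Production deploy waits on the security scan (finishes hour 8, plus 1-hour gap → hour 9), so it starts at hour 9 and finishes at 9 + 2 = hour 11.
For staging deploy: the security scan (finishes hour 8, plus 2-hour gap → hour 10); integration testing (finishes hour 3). Taking the maximum gives a start of hour 10, and it finishes at 10 + 8 = hour 18.
Post-deploy verification has to wait for staging deploy (finishes hour 18); production deploy (finishes hour 11, plus 3-hour gap → hour 14). The latest of these is hour 18, so post-deploy verification runs hour 18 to 18 + 3 = hour 21.
All tasks are finished once the last one completes. Finish times: The build at 2, Integration testing at 3, The security scan at 8, Staging deploy at 18, Load testing at 12, Production deploy at 11, Post-deploy verification at 21. The latest is hour 21.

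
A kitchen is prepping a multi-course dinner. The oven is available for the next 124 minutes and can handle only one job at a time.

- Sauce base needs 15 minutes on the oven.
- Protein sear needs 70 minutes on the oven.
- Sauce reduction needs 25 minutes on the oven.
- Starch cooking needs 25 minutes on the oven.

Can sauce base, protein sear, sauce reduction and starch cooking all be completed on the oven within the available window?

Running back to back, the jobs need 15 + 70 + 25 + 25 = 135 minutes on the oven.
Since 135 > 124, they cannot all fit.

No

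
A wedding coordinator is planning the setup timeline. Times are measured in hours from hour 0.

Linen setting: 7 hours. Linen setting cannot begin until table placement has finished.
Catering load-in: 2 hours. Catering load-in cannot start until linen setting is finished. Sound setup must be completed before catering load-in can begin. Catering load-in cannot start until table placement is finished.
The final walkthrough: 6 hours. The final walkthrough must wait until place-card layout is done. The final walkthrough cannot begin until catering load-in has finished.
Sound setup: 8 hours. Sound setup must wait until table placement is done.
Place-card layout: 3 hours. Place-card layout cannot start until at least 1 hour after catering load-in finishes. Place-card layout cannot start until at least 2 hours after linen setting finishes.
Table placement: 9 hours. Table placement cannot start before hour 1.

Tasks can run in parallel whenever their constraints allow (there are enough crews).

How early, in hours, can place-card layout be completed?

Table placement waits on its own release at hour 1, so it starts at hour 1 and finishes at 1 + 9 = hour 10.
Sound setup waits on table placement (finishes hour 10), so it starts at hour 10 and finishes at 10 + 8 = hour 18.
Linen setting waits on table placement (finishes hour 10), so it starts at hour 10 and finishes at 10 + 7 = hour 17.
Catering load-in cannot start until linen setting (finishes hour 17); sound setup (finishes hour 18); table placement (finishes hour 10). The controlling bound is hour 18, so catering load-in finishes at 18 + 2 = hour 20.
Place-card layout cannot start until catering load-in (finishes hour 20, plus 1-hour gap → hour 21); linen setting (finishes hour 17, plus 2-hour gap → hour 19). The controlling bound is hour 21, so place-card layout finishes at 21 + 3 = hour 24.

24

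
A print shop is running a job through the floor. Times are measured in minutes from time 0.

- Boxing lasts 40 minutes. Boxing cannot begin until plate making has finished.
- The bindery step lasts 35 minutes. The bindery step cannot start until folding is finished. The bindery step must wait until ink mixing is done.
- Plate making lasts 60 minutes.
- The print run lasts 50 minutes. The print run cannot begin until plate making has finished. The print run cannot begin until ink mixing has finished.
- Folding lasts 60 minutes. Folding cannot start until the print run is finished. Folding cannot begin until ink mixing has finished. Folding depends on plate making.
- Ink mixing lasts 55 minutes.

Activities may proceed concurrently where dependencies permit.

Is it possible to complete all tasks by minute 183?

Nothing blocks ink mixing, so it runs from minute 0 to minute 55.
Plate making has no prerequisites, so it starts at minute 0 and finishes at minute 60.
Boxing cannot begin until plate making (finishes minute 60). It runs from minute 60 to 60 + 40 = minute 100.
The print run needs all of plate making (finishes minute 60); ink mixing (finishes minute 55). That puts its earliest start at minute 60; it finishes at 60 + 50 = minute 110.
For folding: the print run (finishes minute 110); ink mixing (finishes minute 55); plate making (finishes minute 60). Taking the maximum gives a start of minute 110, and it finishes at 110 + 60 = minute 170.
The bindery step needs all of folding (finishes minute 170); ink mixing (finishes minute 55). That puts its earliest start at minute 170; it finishes at 170 + 35 = minute 205.
The earliest everything can be done is minute 205, which is after the deadline of 183, so it is not possible.

No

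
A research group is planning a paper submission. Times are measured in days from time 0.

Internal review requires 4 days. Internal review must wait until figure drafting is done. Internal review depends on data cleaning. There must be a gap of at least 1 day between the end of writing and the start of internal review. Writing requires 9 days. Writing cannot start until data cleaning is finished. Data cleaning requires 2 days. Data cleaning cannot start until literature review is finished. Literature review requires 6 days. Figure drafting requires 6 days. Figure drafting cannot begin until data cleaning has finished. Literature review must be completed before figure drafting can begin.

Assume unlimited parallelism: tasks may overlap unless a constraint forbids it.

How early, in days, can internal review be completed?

Literature review can start immediately at day 0; it finishes at day 6.
Data cleaning waits on literature review (finishes day 6), so it starts at day 6 and finishes at 6 + 2 = day 8.
Writing cannot begin until data cleaning (finishes day 8). It runs from day 8 to 8 + 9 = day 17.
Figure drafting cannot start until data cleaning (finishes day 8); literature review (finishes day 6). The controlling bound is day 8, so figure drafting finishes at 8 + 6 = day 14.
For internal review: figure drafting (finishes day 14); data cleaning (finishes day 8); writing (finishes day 17, plus 1-day gap → day 18). Taking the maximum gives a start of day 18, and it finishes at 18 + 4 = day 22.

22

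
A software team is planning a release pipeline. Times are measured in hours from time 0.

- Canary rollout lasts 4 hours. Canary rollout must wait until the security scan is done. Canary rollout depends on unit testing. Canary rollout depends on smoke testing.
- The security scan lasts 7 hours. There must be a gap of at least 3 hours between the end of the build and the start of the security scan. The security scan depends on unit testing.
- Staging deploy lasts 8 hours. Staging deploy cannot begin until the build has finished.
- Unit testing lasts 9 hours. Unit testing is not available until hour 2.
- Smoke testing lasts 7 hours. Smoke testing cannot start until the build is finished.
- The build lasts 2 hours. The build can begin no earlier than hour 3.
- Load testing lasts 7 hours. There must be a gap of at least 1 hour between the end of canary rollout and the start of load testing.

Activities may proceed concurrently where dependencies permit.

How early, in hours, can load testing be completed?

Unit testing cannot begin until its own release at hour 2. It runs from hour 2 to 2 + 9 = hour 11.
The build cannot begin until its own release at hour 3. It runs from hour 3 to 3 + 2 = hour 5.
Smoke testing waits on the build (finishes hour 5), so it starts at hour 5 and finishes at 5 + 7 = hour 12.
For the security scan: the build (finishes hour 5, plus 3-hour gap → hour 8); unit testing (finishes hour 11). Taking the maximum gives a start of hour 11, and it finishes at 11 + 7 = hour 18.
Canary rollout needs all of the security scan (finishes hour 18); unit testing (finishes hour 11); smoke testing (finishes hour 12). That puts its earliest start at hour 18; it finishes at 18 + 4 = hour 22.
Load testing waits on canary rollout (finishes hour 22, plus 1-hour gap → hour 23), so it starts at hour 23 and finishes at 23 + 7 = hour 30.

30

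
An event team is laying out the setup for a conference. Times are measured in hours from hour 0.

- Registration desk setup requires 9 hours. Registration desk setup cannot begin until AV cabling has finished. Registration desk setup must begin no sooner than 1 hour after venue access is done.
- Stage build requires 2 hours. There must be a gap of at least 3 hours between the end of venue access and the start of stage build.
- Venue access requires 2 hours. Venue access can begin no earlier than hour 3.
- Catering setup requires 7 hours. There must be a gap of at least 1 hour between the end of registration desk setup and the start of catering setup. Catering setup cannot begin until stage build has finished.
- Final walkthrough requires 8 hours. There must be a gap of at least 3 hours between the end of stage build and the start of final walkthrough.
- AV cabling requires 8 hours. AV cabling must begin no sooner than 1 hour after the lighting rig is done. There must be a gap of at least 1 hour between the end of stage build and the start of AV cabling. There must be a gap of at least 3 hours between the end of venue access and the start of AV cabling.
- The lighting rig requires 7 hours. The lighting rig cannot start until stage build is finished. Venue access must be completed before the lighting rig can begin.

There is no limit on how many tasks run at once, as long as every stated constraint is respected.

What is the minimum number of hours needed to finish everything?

43

After its own release at hour 3, venue access can start at hour 3 and finishes at hour 5.
Stage build cannot begin until venue access (finishes hour 5, plus 3-hour gap → hour 8). It runs from hour 8 to 8 + 2 = hour 10.
Final walkthrough cannot begin until stage build (finishes hour 10, plus 3-hour gap → hour 13). It runs from hour 13 to 13 + 8 = hour 21.
For the lighting rig: stage build (finishes hour 10); venue access (finishes hour 5). Taking the maximum gives a start of hour 10, and it finishes at 10 + 7 = hour 17.
AV cabling needs all of the lighting rig (finishes hour 17, plus 1-hour gap → hour 18); stage build (finishes hour 10, plus 1-hour gap → hour 11); venue access (finishes hour 5, plus 3-hour gap → hour 8). That puts its earliest start at hour 18; it finishes at 18 + 8 = hour 26.
For registration desk setup: AV cabling (finishes hour 26); venue access (finishes hour 5, plus 1-hour gap → hour 6). Taking the maximum gives a start of hour 26, and it finishes at 26 + 9 = hour 35.
Catering setup needs all of registration desk setup (finishes hour 35, plus 1-hour gap → hour 36); stage build (finishes hour 10). That puts its earliest start at hour 36; it finishes at 36 + 7 = hour 43.
All tasks are finished once the last one completes. Finish times: Venue access at 5, Stage build at 10, The lighting rig at 17, AV cabling at 26, Registration desk setup at 35, Catering setup at 43, Final walkthrough at 21. The latest is hour 43.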